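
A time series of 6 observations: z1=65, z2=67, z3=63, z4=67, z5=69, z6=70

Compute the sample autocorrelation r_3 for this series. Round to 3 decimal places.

Mean z̄ = (65 + 67 + 63 + 67 + 69 + 70)/6 = 66.8333
Deviations from mean: -1.8333, 0.1667, -3.8333, 0.1667, 2.1667, 3.1667
Numerator Σ_{t=1}^{3}(z_t−z̄)(z_{t+3}−z̄) = -12.0833
Denominator Σ(z_t−z̄)² = 32.8333
r_3 = -12.0833 / 32.8333 = -0.368

-0.368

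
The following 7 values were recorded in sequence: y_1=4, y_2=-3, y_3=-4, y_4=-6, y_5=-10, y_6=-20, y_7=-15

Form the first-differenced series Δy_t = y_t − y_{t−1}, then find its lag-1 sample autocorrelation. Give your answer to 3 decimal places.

-0.422

First differences Δy: -7, -1, -2, -4, -10, 5
Mean of differences = -3.1667
Numerator Σ(Δy_t−Δȳ)(Δy_{t+1}−Δȳ) = -56.8611
Denominator Σ(Δy_t−Δȳ)² = 134.8333
r_1(Δy) = -56.8611 / 134.8333 = -0.422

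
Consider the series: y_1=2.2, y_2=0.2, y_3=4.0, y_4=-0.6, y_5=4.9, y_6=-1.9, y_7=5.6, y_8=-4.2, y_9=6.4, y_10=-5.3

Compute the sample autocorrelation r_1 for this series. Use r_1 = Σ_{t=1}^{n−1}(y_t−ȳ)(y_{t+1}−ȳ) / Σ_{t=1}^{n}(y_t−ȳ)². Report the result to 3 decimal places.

Mean ȳ = (2.2 + 0.2 + 4.0 − 0.6 + 4.9 − 1.9 + 5.6 − 4.2 + 6.4 − 5.3)/10 = 1.1300
Numerator Σ_{t=1}^{9}(y_t−ȳ)(y_{t+1}−ȳ) = -125.9189
Denominator Σ(y_t−ȳ)² = 154.1410
r_1 = -125.9189 / 154.1410 = -0.817

-0.817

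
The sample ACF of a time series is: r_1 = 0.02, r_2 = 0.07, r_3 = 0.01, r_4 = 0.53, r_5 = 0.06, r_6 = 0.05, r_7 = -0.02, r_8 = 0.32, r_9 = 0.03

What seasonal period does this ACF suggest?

The largest autocorrelation is r_4 = 0.53, with a weaker echo at lag 8 (0.32); the remaining lags stay at or below 0.07.
The dominant spike at lag 4 indicates a seasonal period of 4.

4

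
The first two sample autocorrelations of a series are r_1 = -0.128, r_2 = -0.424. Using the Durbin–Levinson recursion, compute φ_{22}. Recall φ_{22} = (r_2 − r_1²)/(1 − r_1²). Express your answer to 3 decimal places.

-0.448

φ_{22} = (r_2 − r_1²) / (1 − r_1²)
r_1² = (-0.128)² = 0.016384
Numerator = -0.424 − 0.0164 = -0.4404; denominator = 1 − 0.0164 = 0.9836
φ_{22} = -0.4404 / 0.9836 = -0.448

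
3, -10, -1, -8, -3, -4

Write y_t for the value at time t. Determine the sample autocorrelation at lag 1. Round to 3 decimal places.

Mean ȳ = (3 − 10 − 1 − 8 − 3 − 4)/6 = -3.8333
Σ(y_t−ȳ)(y_{t+1}−ȳ) = (-42.1389) + (-17.4722) + (-11.8056) + (-3.4722) + (-0.1389) = -75.0278
Denominator Σ(y_t−ȳ)² = 110.8333
r_1 = -75.0278 / 110.8333 = -0.677

-0.677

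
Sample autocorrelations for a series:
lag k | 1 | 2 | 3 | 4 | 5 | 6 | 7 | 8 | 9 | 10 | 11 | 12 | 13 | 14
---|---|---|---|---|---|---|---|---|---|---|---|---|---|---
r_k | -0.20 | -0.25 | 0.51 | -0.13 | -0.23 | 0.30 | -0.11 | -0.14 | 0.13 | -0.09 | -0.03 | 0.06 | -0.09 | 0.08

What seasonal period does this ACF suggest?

The largest autocorrelation is r_3 = 0.51, with a weaker echo at lag 6 (0.30); the remaining lags stay at or below 0.13.
The dominant spike at lag 3 indicates a seasonal period of 3.

3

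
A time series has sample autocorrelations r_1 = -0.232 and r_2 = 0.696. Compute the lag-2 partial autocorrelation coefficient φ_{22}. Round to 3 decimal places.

φ_{22} = (r_2 − r_1²) / (1 − r_1²)
r_1² = (-0.232)² = 0.053824
Numerator = 0.696 − 0.0538 = 0.6422; denominator = 1 − 0.0538 = 0.9462
φ_{22} = 0.6422 / 0.9462 = 0.679

0.679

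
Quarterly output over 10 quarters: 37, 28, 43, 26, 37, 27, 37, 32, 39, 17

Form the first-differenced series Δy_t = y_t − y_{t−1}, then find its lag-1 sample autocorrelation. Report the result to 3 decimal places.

First differences Δy: -9, 15, -17, 11, -10, 10, -5, 7, -22
Mean of differences = -2.2222
Numerator Σ(Δy_t−Δȳ)(Δy_{t+1}−Δȳ) = -1006.4938
Denominator Σ(Δy_t−Δȳ)² = 1429.5556
r_1(Δy) = -1006.4938 / 1429.5556 = -0.704

-0.704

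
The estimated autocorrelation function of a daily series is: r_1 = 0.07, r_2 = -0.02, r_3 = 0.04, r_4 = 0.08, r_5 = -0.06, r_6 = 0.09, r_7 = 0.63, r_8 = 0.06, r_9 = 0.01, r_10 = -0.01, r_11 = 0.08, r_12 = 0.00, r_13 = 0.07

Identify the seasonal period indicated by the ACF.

7

The largest autocorrelation is r_7 = 0.63; the remaining lags stay at or below 0.09.
The dominant spike at lag 7 indicates a seasonal period of 7.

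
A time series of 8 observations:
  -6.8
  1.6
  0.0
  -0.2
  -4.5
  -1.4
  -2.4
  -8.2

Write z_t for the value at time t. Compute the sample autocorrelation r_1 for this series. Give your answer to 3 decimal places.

Mean z̄ = (-6.8 + 1.6 + 0.0 − 0.2 − 4.5 − 1.4 − 2.4 − 8.2)/8 = -2.7375
Σ(z_t−z̄)(z_{t+1}−z̄) = (-17.6211) + (11.8739) + (6.9464) + (-4.4723) + (-2.3573) + (0.4514) + (-1.8436) = -7.0227
Denominator Σ(z_t−z̄)² = 84.0988
r_1 = -7.0227 / 84.0988 = -0.084

-0.084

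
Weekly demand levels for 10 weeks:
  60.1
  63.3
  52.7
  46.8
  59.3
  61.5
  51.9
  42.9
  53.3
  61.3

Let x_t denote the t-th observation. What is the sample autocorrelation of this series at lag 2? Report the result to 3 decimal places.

Mean x̄ = (60.1 + 63.3 + 52.7 + 46.8 + 59.3 + 61.5 + 51.9 + 42.9 + 53.3 + 61.3)/10 = 55.3100
Numerator Σ_{t=1}^{8}(x_t−x̄)(x_{t+2}−x̄) = -301.4932
Denominator Σ(x_t−x̄)² = 425.8090
r_2 = -301.4932 / 425.8090 = -0.708

-0.708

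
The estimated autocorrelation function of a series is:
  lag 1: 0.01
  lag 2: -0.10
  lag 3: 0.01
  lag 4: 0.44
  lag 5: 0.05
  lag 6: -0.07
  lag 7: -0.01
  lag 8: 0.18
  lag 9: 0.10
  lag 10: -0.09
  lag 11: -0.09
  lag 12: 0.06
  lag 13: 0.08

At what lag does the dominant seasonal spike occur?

The largest autocorrelation is r_4 = 0.44, with a weaker echo at lag 8 (0.18); the remaining lags stay at or below 0.10.
The dominant spike at lag 4 indicates a seasonal period of 4.

4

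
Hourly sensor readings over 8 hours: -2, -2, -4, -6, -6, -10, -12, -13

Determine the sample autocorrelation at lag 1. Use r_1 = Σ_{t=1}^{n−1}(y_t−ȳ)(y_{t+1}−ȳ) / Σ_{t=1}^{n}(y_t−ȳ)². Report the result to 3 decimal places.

Mean ȳ = (-2 − 2 − 4 − 6 − 6 − 10 − 12 − 13)/8 = -6.8750
Deviations from mean: 4.8750, 4.8750, 2.8750, 0.8750, 0.8750, -3.1250, -5.1250, -6.1250
Σ(y_t−ȳ)(y_{t+1}−ȳ) = (23.7656) + (14.0156) + (2.5156) + (0.7656) + (-2.7344) + (16.0156) + (31.3906) = 85.7344
Denominator Σ(y_t−ȳ)² = 130.8750
r_1 = 85.7344 / 130.8750 = 0.655

0.655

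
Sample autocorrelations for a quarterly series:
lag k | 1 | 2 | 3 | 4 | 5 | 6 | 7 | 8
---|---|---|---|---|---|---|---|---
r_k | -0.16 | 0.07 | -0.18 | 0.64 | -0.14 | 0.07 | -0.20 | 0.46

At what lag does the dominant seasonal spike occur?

4

The largest autocorrelation is r_4 = 0.64, with a weaker echo at lag 8 (0.46); the remaining lags stay at or below 0.07.
The dominant spike at lag 4 indicates a seasonal period of 4.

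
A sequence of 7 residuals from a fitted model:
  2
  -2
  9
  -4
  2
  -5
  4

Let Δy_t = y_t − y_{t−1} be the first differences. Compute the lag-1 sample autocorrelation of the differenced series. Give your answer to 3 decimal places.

-0.783

First differences Δy: -4, 11, -13, 6, -7, 9
Mean of differences = 0.3333
Numerator Σ(Δy_t−Δȳ)(Δy_{t+1}−Δȳ) = -369.1111
Denominator Σ(Δy_t−Δȳ)² = 471.3333
r_1(Δy) = -369.1111 / 471.3333 = -0.783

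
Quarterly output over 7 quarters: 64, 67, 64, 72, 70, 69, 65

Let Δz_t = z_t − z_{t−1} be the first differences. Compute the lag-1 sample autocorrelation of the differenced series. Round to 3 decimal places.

-0.422

First differences Δz: 3, -3, 8, -2, -1, -4
Mean of differences = 0.1667
Numerator Σ(Δz_t−Δz̄)(Δz_{t+1}−Δz̄) = -43.3611
Denominator Σ(Δz_t−Δz̄)² = 102.8333
r_1(Δz) = -43.3611 / 102.8333 = -0.422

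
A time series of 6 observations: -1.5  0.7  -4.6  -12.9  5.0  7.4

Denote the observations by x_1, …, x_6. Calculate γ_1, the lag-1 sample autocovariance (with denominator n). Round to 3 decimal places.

Mean x̄ = (-1.5 + 0.7 − 4.6 − 12.9 + 5.0 + 7.4)/6 = -0.9833
Σ_{t=1}^{5}(x_t−x̄)(x_{t+1}−x̄) = 14.9997
γ_1 = 14.9997 / 6 = 2.500

2.500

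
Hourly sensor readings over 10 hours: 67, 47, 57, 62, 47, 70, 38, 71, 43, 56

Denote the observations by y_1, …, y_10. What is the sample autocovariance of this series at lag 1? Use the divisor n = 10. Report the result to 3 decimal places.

Mean ȳ = (67 + 47 + 57 + 62 + 47 + 70 + 38 + 71 + 43 + 56)/10 = 55.8000
Σ_{t=1}^{9}(y_t−ȳ)(y_{t+1}−ȳ) = -1001.6400
γ_1 = -1001.6400 / 10 = -100.164

-100.164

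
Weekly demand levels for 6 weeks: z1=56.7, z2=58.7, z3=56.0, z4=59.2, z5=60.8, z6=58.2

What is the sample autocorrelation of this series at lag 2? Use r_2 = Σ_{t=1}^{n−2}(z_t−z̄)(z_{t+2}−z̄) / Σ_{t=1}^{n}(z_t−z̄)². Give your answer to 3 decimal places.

Mean z̄ = (56.7 + 58.7 + 56.0 + 59.2 + 60.8 + 58.2)/6 = 58.2667
Deviations from mean: -1.5667, 0.4333, -2.2667, 0.9333, 2.5333, -0.0667
Σ(z_t−z̄)(z_{t+2}−z̄) = (3.5511) + (0.4044) + (-5.7422) + (-0.0622) = -1.8489
Denominator Σ(z_t−z̄)² = 15.0733
r_2 = -1.8489 / 15.0733 = -0.123

-0.123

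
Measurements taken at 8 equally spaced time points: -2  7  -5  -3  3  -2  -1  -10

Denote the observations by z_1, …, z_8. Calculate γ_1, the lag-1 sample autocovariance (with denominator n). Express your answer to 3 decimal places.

-5.158

Mean z̄ = (-2 + 7 − 5 − 3 + 3 − 2 − 1 − 10)/8 = -1.6250
Σ_{t=1}^{7}(z_t−z̄)(z_{t+1}−z̄) = -41.2656
γ_1 = -41.2656 / 8 = -5.158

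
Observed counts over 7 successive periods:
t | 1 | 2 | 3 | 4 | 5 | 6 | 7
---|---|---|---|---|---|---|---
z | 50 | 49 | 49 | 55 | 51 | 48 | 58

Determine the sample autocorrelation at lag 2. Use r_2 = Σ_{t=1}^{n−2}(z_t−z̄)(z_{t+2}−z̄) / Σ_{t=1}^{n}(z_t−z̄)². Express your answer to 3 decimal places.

-0.235

Mean z̄ = (50 + 49 + 49 + 55 + 51 + 48 + 58)/7 = 51.4286
Numerator Σ_{t=1}^{5}(z_t−z̄)(z_{t+2}−z̄) = -19.2245
Denominator Σ(z_t−z̄)² = 81.7143
r_2 = -19.2245 / 81.7143 = -0.235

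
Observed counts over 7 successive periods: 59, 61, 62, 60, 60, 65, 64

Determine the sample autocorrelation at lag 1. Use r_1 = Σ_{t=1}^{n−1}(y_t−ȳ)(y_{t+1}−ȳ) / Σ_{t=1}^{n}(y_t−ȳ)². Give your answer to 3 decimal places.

0.201

Mean ȳ = (59 + 61 + 62 + 60 + 60 + 65 + 64)/7 = 61.5714
Deviations from mean: -2.5714, -0.5714, 0.4286, -1.5714, -1.5714, 3.4286, 2.4286
Σ(y_t−ȳ)(y_{t+1}−ȳ) = (1.4694) + (-0.2449) + (-0.6735) + (2.4694) + (-5.3878) + (8.3265) = 5.9592
Denominator Σ(y_t−ȳ)² = 29.7143
r_1 = 5.9592 / 29.7143 = 0.201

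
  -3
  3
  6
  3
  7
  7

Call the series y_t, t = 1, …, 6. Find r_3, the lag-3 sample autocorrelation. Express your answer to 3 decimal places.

Mean ȳ = (-3 + 3 + 6 + 3 + 7 + 7)/6 = 3.8333
Deviations from mean: -6.8333, -0.8333, 2.1667, -0.8333, 3.1667, 3.1667
Σ(y_t−ȳ)(y_{t+3}−ȳ) = (5.6944) + (-2.6389) + (6.8611) = 9.9167
Denominator Σ(y_t−ȳ)² = 72.8333
r_3 = 9.9167 / 72.8333 = 0.136

0.136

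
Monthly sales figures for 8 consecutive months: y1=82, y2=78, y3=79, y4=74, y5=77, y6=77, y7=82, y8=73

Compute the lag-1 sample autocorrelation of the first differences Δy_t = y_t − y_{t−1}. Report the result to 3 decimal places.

-0.450

First differences Δy: -4, 1, -5, 3, 0, 5, -9
Mean of differences = -1.2857
Numerator Σ(Δy_t−Δȳ)(Δy_{t+1}−Δȳ) = -65.5102
Denominator Σ(Δy_t−Δȳ)² = 145.4286
r_1(Δy) = -65.5102 / 145.4286 = -0.450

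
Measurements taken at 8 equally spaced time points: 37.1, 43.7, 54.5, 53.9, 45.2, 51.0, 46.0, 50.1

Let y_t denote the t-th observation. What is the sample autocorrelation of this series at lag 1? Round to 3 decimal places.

0.101

Mean ȳ = (37.1 + 43.7 + 54.5 + 53.9 + 45.2 + 51.0 + 46.0 + 50.1)/8 = 47.6875
Deviations from mean: -10.5875, -3.9875, 6.8125, 6.2125, -2.4875, 3.3125, -1.6875, 2.4125
Σ(y_t−ȳ)(y_{t+1}−ȳ) = (42.2177) + (-27.1648) + (42.3227) + (-15.4536) + (-8.2398) + (-5.5898) + (-4.0711) = 24.0211
Denominator Σ(y_t−ȳ)² = 238.8288
r_1 = 24.0211 / 238.8288 = 0.101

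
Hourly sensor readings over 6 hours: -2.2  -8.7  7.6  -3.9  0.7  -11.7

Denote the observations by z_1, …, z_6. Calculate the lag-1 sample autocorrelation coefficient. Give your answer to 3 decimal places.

Mean z̄ = (-2.2 − 8.7 + 7.6 − 3.9 + 0.7 − 11.7)/6 = -3.0333
Deviations from mean: 0.8333, -5.6667, 10.6333, -0.8667, 3.7333, -8.6667
Σ(z_t−z̄)(z_{t+1}−z̄) = (-4.7222) + (-60.2556) + (-9.2156) + (-3.2356) + (-32.3556) = -109.7844
Denominator Σ(z_t−z̄)² = 235.6733
r_1 = -109.7844 / 235.6733 = -0.466

-0.466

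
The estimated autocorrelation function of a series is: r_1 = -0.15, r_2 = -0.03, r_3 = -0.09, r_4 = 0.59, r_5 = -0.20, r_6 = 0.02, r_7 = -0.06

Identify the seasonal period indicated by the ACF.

4

The largest autocorrelation is r_4 = 0.59; the remaining lags stay at or below 0.02.
The dominant spike at lag 4 indicates a seasonal period of 4.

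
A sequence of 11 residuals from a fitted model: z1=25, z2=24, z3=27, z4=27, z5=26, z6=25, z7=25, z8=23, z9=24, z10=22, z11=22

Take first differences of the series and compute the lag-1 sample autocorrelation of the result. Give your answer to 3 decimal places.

-0.333

First differences Δz: -1, 3, 0, -1, -1, 0, -2, 1, -2, 0
Mean of differences = -0.3000
Numerator Σ(Δz_t−Δz̄)(Δz_{t+1}−Δz̄) = -6.6900
Denominator Σ(Δz_t−Δz̄)² = 20.1000
r_1(Δz) = -6.6900 / 20.1000 = -0.333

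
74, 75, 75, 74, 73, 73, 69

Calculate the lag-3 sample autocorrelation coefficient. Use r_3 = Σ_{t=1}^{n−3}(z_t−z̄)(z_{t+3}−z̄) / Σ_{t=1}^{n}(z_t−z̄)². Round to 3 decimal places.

-0.139

Mean z̄ = (74 + 75 + 75 + 74 + 73 + 73 + 69)/7 = 73.2857
Deviations from mean: 0.7143, 1.7143, 1.7143, 0.7143, -0.2857, -0.2857, -4.2857
Numerator Σ_{t=1}^{4}(z_t−z̄)(z_{t+3}−z̄) = -3.5306
Denominator Σ(z_t−z̄)² = 25.4286
r_3 = -3.5306 / 25.4286 = -0.139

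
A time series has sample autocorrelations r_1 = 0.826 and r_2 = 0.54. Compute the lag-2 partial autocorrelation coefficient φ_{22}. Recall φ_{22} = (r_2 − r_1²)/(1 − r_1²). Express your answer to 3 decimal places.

φ_{22} = (r_2 − r_1²) / (1 − r_1²)
r_1² = (0.826)² = 0.682276
Numerator = 0.54 − 0.6823 = -0.1423; denominator = 1 − 0.6823 = 0.3177
φ_{22} = -0.1423 / 0.3177 = -0.448

-0.448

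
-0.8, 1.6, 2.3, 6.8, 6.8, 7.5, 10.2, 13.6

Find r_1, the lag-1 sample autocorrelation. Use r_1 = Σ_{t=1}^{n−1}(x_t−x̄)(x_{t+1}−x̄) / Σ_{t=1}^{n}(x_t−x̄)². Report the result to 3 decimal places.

0.526

Mean x̄ = (-0.8 + 1.6 + 2.3 + 6.8 + 6.8 + 7.5 + 10.2 + 13.6)/8 = 6.0000
Numerator Σ_{t=1}^{7}(x_t−x̄)(x_{t+1}−x̄) = 83.3000
Denominator Σ(x_t−x̄)² = 158.2200
r_1 = 83.3000 / 158.2200 = 0.526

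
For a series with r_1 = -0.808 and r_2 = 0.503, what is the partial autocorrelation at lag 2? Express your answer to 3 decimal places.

-0.432

φ_{22} = (r_2 − r_1²) / (1 − r_1²)
r_1² = (-0.808)² = 0.652864
Numerator = 0.503 − 0.6529 = -0.1499; denominator = 1 − 0.6529 = 0.3471
φ_{22} = -0.1499 / 0.3471 = -0.432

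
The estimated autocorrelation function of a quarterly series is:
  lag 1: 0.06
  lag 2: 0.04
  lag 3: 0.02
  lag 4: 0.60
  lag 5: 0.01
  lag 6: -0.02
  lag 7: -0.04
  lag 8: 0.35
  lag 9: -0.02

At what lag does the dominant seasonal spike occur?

4

The largest autocorrelation is r_4 = 0.60, with a weaker echo at lag 8 (0.35); the remaining lags stay at or below 0.06.
The dominant spike at lag 4 indicates a seasonal period of 4.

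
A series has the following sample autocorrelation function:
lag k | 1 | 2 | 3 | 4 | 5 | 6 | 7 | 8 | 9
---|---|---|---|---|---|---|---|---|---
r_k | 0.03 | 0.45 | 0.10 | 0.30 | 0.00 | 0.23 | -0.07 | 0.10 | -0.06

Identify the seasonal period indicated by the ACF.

2

The largest autocorrelation is r_2 = 0.45, with weaker echoes at lags 4 (0.30) and 6 (0.23); the remaining lags stay at or below 0.10.
The dominant spike at lag 2 indicates a seasonal period of 2.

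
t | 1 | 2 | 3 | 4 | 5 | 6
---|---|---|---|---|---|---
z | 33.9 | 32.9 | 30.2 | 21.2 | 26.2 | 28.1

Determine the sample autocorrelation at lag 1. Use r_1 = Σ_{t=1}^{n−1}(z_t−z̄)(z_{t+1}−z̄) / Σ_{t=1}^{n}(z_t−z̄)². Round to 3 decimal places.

0.340

Mean z̄ = (33.9 + 32.9 + 30.2 + 21.2 + 26.2 + 28.1)/6 = 28.7500
Deviations from mean: 5.1500, 4.1500, 1.4500, -7.5500, -2.5500, -0.6500
Σ(z_t−z̄)(z_{t+1}−z̄) = (21.3725) + (6.0175) + (-10.9475) + (19.2525) + (1.6575) = 37.3525
Denominator Σ(z_t−z̄)² = 109.7750
r_1 = 37.3525 / 109.7750 = 0.340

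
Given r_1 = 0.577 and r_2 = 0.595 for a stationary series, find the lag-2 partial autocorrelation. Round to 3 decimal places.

φ_{22} = (r_2 − r_1²) / (1 − r_1²)
r_1² = (0.577)² = 0.332929
Numerator = 0.595 − 0.3329 = 0.2621; denominator = 1 − 0.3329 = 0.6671
φ_{22} = 0.2621 / 0.6671 = 0.393

0.393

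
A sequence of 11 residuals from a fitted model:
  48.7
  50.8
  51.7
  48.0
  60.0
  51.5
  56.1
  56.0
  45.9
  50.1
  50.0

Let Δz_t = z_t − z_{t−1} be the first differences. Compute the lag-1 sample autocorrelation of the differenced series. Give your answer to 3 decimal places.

-0.610

First differences Δz: 2.1, 0.9, -3.7, 12.0, -8.5, 4.6, -0.1, -10.1, 4.2, -0.1
Mean of differences = 0.1300
Numerator Σ(Δz_t−Δz̄)(Δz_{t+1}−Δz̄) = -229.1559
Denominator Σ(Δz_t−Δz̄)² = 375.8210
r_1(Δz) = -229.1559 / 375.8210 = -0.610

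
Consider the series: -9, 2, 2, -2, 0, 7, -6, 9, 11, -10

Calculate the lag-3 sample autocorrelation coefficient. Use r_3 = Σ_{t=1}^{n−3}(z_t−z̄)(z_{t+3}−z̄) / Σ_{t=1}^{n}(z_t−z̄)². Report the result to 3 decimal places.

0.378

Mean z̄ = (-9 + 2 + 2 − 2 + 0 + 7 − 6 + 9 + 11 − 10)/10 = 0.4000
Σ(z_t−z̄)(z_{t+3}−z̄) = (22.5600) + (-0.6400) + (10.5600) + (15.3600) + (-3.4400) + (69.9600) + (66.5600) = 180.9200
Denominator Σ(z_t−z̄)² = 478.4000
r_3 = 180.9200 / 478.4000 = 0.378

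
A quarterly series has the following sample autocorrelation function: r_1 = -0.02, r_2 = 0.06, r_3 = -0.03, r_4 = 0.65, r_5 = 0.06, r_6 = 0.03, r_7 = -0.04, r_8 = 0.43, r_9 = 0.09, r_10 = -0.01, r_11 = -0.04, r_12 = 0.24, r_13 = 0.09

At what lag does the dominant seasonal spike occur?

The largest autocorrelation is r_4 = 0.65, with weaker echoes at lags 8 (0.43) and 12 (0.24); the remaining lags stay at or below 0.09.
The dominant spike at lag 4 indicates a seasonal period of 4.

4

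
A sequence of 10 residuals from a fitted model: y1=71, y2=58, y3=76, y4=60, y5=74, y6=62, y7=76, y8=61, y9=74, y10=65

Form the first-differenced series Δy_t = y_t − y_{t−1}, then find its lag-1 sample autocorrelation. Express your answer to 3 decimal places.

First differences Δy: -13, 18, -16, 14, -12, 14, -15, 13, -9
Mean of differences = -0.6667
Numerator Σ(Δy_t−Δȳ)(Δy_{t+1}−Δȳ) = -1593.7778
Denominator Σ(Δy_t−Δȳ)² = 1756.0000
r_1(Δy) = -1593.7778 / 1756.0000 = -0.908

-0.908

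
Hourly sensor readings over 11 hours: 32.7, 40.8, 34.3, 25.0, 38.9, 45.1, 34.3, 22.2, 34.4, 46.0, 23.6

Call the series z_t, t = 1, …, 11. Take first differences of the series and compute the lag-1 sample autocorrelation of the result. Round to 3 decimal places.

First differences Δz: 8.1, -6.5, -9.3, 13.9, 6.2, -10.8, -12.1, 12.2, 11.6, -22.4
Mean of differences = -0.9100
Numerator Σ(Δz_t−Δz̄)(Δz_{t+1}−Δz̄) = -233.6061
Denominator Σ(Δz_t−Δz̄)² = 1465.9290
r_1(Δz) = -233.6061 / 1465.9290 = -0.159

-0.159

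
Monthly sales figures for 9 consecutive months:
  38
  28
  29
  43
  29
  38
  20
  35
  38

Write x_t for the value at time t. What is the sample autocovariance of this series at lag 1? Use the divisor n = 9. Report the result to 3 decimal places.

Mean x̄ = (38 + 28 + 29 + 43 + 29 + 38 + 20 + 35 + 38)/9 = 33.1111
Σ_{t=1}^{8}(x_t−x̄)(x_{t+1}−x̄) = -185.0123
γ_1 = -185.0123 / 9 = -20.557

-20.557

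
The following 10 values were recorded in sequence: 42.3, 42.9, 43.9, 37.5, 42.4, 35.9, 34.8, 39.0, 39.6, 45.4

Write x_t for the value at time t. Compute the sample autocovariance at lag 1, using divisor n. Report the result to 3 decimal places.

Mean x̄ = (42.3 + 42.9 + 43.9 + 37.5 + 42.4 + 35.9 + 34.8 + 39.0 + 39.6 + 45.4)/10 = 40.3700
Σ_{t=1}^{9}(x_t−x̄)(x_{t+1}−x̄) = 18.4931
γ_1 = 18.4931 / 10 = 1.849

1.849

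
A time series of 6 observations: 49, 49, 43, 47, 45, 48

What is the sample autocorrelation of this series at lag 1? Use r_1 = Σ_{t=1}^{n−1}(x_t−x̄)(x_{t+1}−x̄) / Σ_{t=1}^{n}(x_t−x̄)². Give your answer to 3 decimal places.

-0.232

Mean x̄ = (49 + 49 + 43 + 47 + 45 + 48)/6 = 46.8333
Deviations from mean: 2.1667, 2.1667, -3.8333, 0.1667, -1.8333, 1.1667
Σ(x_t−x̄)(x_{t+1}−x̄) = (4.6944) + (-8.3056) + (-0.6389) + (-0.3056) + (-2.1389) = -6.6944
Denominator Σ(x_t−x̄)² = 28.8333
r_1 = -6.6944 / 28.8333 = -0.232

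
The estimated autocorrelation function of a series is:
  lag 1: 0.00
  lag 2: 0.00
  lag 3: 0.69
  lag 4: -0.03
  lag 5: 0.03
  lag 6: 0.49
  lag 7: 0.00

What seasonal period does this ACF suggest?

3

The largest autocorrelation is r_3 = 0.69, with a weaker echo at lag 6 (0.49); the remaining lags stay at or below 0.03.
The dominant spike at lag 3 indicates a seasonal period of 3.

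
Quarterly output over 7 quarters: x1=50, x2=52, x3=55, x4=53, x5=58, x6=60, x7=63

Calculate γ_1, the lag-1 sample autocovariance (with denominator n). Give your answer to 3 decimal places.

8.671

Mean x̄ = (50 + 52 + 55 + 53 + 58 + 60 + 63)/7 = 55.8571
Σ_{t=1}^{6}(x_t−x̄)(x_{t+1}−x̄) = 60.6939
γ_1 = 60.6939 / 7 = 8.671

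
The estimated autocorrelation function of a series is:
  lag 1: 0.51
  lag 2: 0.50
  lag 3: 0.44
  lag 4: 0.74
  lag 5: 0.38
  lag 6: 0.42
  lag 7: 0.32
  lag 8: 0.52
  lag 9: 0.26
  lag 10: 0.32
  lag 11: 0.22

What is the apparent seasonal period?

The largest autocorrelation is r_4 = 0.74, with a weaker echo at lag 8 (0.52); the remaining lags stay at or below 0.51. The elevated value at lag 1 (0.51), dropping to 0.50 at lag 2, reflects decaying short-term dependence rather than seasonality.
The dominant spike at lag 4 indicates a seasonal period of 4.

4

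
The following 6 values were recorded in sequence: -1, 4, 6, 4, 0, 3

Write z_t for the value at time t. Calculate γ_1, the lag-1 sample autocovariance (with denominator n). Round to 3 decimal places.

-0.074

Mean z̄ = (-1 + 4 + 6 + 4 + 0 + 3)/6 = 2.6667
Deviations: -3.6667, 1.3333, 3.3333, 1.3333, -2.6667, 0.3333
Σ_{t=1}^{5}(z_t−z̄)(z_{t+1}−z̄) = -0.4444
γ_1 = -0.4444 / 6 = -0.074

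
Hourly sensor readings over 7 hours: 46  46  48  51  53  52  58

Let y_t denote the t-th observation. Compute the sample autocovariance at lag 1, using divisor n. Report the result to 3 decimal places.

6.668

Mean ȳ = (46 + 46 + 48 + 51 + 53 + 52 + 58)/7 = 50.5714
Deviations: -4.5714, -4.5714, -2.5714, 0.4286, 2.4286, 1.4286, 7.4286
Σ_{t=1}^{6}(y_t−ȳ)(y_{t+1}−ȳ) = 46.6735
γ_1 = 46.6735 / 7 = 6.668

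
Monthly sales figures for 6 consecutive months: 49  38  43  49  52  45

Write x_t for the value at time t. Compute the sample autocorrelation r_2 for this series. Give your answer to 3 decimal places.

Mean x̄ = (49 + 38 + 43 + 49 + 52 + 45)/6 = 46.0000
Σ(x_t−x̄)(x_{t+2}−x̄) = (-9.0000) + (-24.0000) + (-18.0000) + (-3.0000) = -54.0000
Denominator Σ(x_t−x̄)² = 128.0000
r_2 = -54.0000 / 128.0000 = -0.422

-0.422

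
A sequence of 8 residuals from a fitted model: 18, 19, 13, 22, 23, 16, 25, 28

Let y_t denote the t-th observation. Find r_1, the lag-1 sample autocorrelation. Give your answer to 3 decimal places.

0.057

Mean ȳ = (18 + 19 + 13 + 22 + 23 + 16 + 25 + 28)/8 = 20.5000
Deviations from mean: -2.5000, -1.5000, -7.5000, 1.5000, 2.5000, -4.5000, 4.5000, 7.5000
Σ(y_t−ȳ)(y_{t+1}−ȳ) = (3.7500) + (11.2500) + (-11.2500) + (3.7500) + (-11.2500) + (-20.2500) + (33.7500) = 9.7500
Denominator Σ(y_t−ȳ)² = 170.0000
r_1 = 9.7500 / 170.0000 = 0.057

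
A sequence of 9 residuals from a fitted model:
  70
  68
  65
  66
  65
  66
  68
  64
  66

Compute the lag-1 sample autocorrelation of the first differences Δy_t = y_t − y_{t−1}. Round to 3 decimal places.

First differences Δy: -2, -3, 1, -1, 1, 2, -4, 2
Mean of differences = -0.5000
Numerator Σ(Δy_t−Δȳ)(Δy_{t+1}−Δȳ) = -15.2500
Denominator Σ(Δy_t−Δȳ)² = 38.0000
r_1(Δy) = -15.2500 / 38.0000 = -0.401

-0.401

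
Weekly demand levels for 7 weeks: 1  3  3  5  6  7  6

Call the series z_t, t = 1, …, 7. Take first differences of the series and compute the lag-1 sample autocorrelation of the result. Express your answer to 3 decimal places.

First differences Δz: 2, 0, 2, 1, 1, -1
Mean of differences = 0.8333
Numerator Σ(Δz_t−Δz̄)(Δz_{t+1}−Δz̄) = -2.0278
Denominator Σ(Δz_t−Δz̄)² = 6.8333
r_1(Δz) = -2.0278 / 6.8333 = -0.297

-0.297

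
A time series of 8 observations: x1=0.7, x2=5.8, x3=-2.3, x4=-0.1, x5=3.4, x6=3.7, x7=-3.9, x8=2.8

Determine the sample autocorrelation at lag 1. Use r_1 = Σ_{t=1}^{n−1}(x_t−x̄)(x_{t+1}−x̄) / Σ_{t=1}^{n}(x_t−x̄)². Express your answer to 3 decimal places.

Mean x̄ = (0.7 + 5.8 − 2.3 − 0.1 + 3.4 + 3.7 − 3.9 + 2.8)/8 = 1.2625
Deviations from mean: -0.5625, 4.5375, -3.5625, -1.3625, 2.1375, 2.4375, -5.1625, 1.5375
Numerator Σ_{t=1}^{7}(x_t−x̄)(x_{t+1}−x̄) = -32.0864
Denominator Σ(x_t−x̄)² = 74.9788
r_1 = -32.0864 / 74.9788 = -0.428

-0.428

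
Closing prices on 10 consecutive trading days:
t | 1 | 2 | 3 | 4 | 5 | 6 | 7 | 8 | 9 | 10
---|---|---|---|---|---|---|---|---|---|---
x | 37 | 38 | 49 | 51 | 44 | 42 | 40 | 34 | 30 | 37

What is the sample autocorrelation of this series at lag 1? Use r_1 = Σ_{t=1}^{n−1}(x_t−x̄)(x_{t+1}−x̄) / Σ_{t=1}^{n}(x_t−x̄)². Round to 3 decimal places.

Mean x̄ = (37 + 38 + 49 + 51 + 44 + 42 + 40 + 34 + 30 + 37)/10 = 40.2000
Numerator Σ_{t=1}^{9}(x_t−x̄)(x_{t+1}−x̄) = 227.3600
Denominator Σ(x_t−x̄)² = 379.6000
r_1 = 227.3600 / 379.6000 = 0.599

0.599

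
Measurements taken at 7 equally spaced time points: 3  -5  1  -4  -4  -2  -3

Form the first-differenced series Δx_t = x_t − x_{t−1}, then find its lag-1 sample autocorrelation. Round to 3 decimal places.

-0.629

First differences Δx: -8, 6, -5, 0, 2, -1
Mean of differences = -1.0000
Numerator Σ(Δx_t−Δx̄)(Δx_{t+1}−Δx̄) = -78.0000
Denominator Σ(Δx_t−Δx̄)² = 124.0000
r_1(Δx) = -78.0000 / 124.0000 = -0.629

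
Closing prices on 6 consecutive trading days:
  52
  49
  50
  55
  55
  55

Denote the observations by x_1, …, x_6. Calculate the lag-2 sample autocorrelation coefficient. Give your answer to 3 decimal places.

-0.202

Mean x̄ = (52 + 49 + 50 + 55 + 55 + 55)/6 = 52.6667
Deviations from mean: -0.6667, -3.6667, -2.6667, 2.3333, 2.3333, 2.3333
Σ(x_t−x̄)(x_{t+2}−x̄) = (1.7778) + (-8.5556) + (-6.2222) + (5.4444) = -7.5556
Denominator Σ(x_t−x̄)² = 37.3333
r_2 = -7.5556 / 37.3333 = -0.202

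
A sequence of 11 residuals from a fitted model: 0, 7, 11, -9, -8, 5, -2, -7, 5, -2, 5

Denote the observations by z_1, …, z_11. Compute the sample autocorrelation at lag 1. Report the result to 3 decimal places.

-0.093

Mean z̄ = (0 + 7 + 11 − 9 − 8 + 5 − 2 − 7 + 5 − 2 + 5)/11 = 0.4545
Numerator Σ_{t=1}^{10}(z_t−z̄)(z_{t+1}−z̄) = -41.2066
Denominator Σ(z_t−z̄)² = 444.7273
r_1 = -41.2066 / 444.7273 = -0.093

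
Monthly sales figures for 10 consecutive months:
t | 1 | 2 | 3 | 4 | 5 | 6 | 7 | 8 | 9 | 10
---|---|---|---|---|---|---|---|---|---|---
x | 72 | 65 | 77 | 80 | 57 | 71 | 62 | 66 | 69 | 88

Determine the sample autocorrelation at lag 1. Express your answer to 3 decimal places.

Mean x̄ = (72 + 65 + 77 + 80 + 57 + 71 + 62 + 66 + 69 + 88)/10 = 70.7000
Numerator Σ_{t=1}^{9}(x_t−x̄)(x_{t+1}−x̄) = -99.3900
Denominator Σ(x_t−x̄)² = 748.1000
r_1 = -99.3900 / 748.1000 = -0.133

-0.133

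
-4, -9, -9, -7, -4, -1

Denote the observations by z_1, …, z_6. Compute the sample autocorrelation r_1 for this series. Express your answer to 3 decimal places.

Mean z̄ = (-4 − 9 − 9 − 7 − 4 − 1)/6 = -5.6667
Σ(z_t−z̄)(z_{t+1}−z̄) = (-5.5556) + (11.1111) + (4.4444) + (-2.2222) + (7.7778) = 15.5556
Denominator Σ(z_t−z̄)² = 51.3333
r_1 = 15.5556 / 51.3333 = 0.303

0.303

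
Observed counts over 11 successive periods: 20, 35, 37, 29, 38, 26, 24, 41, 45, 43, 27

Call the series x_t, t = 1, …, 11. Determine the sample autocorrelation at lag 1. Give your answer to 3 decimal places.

0.077

Mean x̄ = (20 + 35 + 37 + 29 + 38 + 26 + 24 + 41 + 45 + 43 + 27)/11 = 33.1818
Numerator Σ_{t=1}^{10}(x_t−x̄)(x_{t+1}−x̄) = 54.1488
Denominator Σ(x_t−x̄)² = 703.6364
r_1 = 54.1488 / 703.6364 = 0.077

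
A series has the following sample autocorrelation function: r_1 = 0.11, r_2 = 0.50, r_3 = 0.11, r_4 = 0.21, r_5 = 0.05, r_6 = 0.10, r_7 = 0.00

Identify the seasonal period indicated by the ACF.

The largest autocorrelation is r_2 = 0.50, with a weaker echo at lag 4 (0.21); the remaining lags stay at or below 0.11.
The dominant spike at lag 2 indicates a seasonal period of 2.

2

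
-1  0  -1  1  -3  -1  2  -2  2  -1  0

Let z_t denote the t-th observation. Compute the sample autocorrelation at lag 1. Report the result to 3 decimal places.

Mean z̄ = (-1 + 0 − 1 + 1 − 3 − 1 + 2 − 2 + 2 − 1 + 0)/11 = -0.3636
Numerator Σ_{t=1}^{10}(z_t−z̄)(z_{t+1}−z̄) = -14.2231
Denominator Σ(z_t−z̄)² = 24.5455
r_1 = -14.2231 / 24.5455 = -0.579

-0.579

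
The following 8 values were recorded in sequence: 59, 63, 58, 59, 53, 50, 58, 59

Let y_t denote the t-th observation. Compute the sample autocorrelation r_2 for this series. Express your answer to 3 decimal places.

Mean ȳ = (59 + 63 + 58 + 59 + 53 + 50 + 58 + 59)/8 = 57.3750
Deviations from mean: 1.6250, 5.6250, 0.6250, 1.6250, -4.3750, -7.3750, 0.6250, 1.6250
Numerator Σ_{t=1}^{6}(y_t−ȳ)(y_{t+2}−ȳ) = -19.2813
Denominator Σ(y_t−ȳ)² = 113.8750
r_2 = -19.2813 / 113.8750 = -0.169

-0.169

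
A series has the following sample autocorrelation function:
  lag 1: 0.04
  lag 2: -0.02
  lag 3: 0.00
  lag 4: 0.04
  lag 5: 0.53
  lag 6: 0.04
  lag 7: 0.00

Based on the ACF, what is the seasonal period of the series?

5

The largest autocorrelation is r_5 = 0.53; the remaining lags stay at or below 0.04.
The dominant spike at lag 5 indicates a seasonal period of 5.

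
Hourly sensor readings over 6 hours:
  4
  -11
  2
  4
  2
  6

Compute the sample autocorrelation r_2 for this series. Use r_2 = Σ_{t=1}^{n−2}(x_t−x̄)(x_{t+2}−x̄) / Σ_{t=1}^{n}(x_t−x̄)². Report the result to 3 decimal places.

Mean x̄ = (4 − 11 + 2 + 4 + 2 + 6)/6 = 1.1667
Deviations from mean: 2.8333, -12.1667, 0.8333, 2.8333, 0.8333, 4.8333
Σ(x_t−x̄)(x_{t+2}−x̄) = (2.3611) + (-34.4722) + (0.6944) + (13.6944) = -17.7222
Denominator Σ(x_t−x̄)² = 188.8333
r_2 = -17.7222 / 188.8333 = -0.094

-0.094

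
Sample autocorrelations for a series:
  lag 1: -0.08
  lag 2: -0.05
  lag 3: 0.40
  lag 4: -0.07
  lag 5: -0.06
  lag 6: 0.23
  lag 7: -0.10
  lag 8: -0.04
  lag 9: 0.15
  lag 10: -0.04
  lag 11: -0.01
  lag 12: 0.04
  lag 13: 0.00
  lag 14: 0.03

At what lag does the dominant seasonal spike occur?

3

The largest autocorrelation is r_3 = 0.40, with weaker echoes at lags 6 (0.23) and 9 (0.15); the remaining lags stay at or below 0.04.
The dominant spike at lag 3 indicates a seasonal period of 3.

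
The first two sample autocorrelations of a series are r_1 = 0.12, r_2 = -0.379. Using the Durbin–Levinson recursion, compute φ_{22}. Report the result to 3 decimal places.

-0.399

φ_{22} = (r_2 − r_1²) / (1 − r_1²)
r_1² = (0.12)² = 0.0144
Numerator = -0.379 − 0.0144 = -0.3934; denominator = 1 − 0.0144 = 0.9856
φ_{22} = -0.3934 / 0.9856 = -0.399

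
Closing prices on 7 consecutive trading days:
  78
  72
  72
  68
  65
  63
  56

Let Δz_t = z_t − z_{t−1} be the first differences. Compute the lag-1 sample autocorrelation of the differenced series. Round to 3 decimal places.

First differences Δz: -6, 0, -4, -3, -2, -7
Mean of differences = -3.6667
Numerator Σ(Δz_t−Δz̄)(Δz_{t+1}−Δz̄) = -14.4444
Denominator Σ(Δz_t−Δz̄)² = 33.3333
r_1(Δz) = -14.4444 / 33.3333 = -0.433

-0.433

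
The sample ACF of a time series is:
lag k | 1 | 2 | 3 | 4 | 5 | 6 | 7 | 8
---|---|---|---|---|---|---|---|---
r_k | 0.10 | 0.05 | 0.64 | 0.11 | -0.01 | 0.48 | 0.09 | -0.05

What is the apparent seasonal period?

3

The largest autocorrelation is r_3 = 0.64, with a weaker echo at lag 6 (0.48); the remaining lags stay at or below 0.11.
The dominant spike at lag 3 indicates a seasonal period of 3.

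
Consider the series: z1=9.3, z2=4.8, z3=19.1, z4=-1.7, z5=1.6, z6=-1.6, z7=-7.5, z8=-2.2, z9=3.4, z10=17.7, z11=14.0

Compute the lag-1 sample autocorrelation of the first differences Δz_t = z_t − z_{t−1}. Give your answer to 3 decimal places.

First differences Δz: -4.5, 14.3, -20.8, 3.3, -3.2, -5.9, 5.3, 5.6, 14.3, -3.7
Mean of differences = 0.4700
Numerator Σ(Δz_t−Δz̄)(Δz_{t+1}−Δz̄) = -402.8139
Denominator Σ(Δz_t−Δz̄)² = 988.7410
r_1(Δz) = -402.8139 / 988.7410 = -0.407

-0.407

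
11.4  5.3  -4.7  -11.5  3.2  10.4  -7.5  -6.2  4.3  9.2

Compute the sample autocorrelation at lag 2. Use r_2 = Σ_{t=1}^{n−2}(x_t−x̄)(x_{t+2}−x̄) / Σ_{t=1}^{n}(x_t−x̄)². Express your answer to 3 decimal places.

-0.670

Mean x̄ = (11.4 + 5.3 − 4.7 − 11.5 + 3.2 + 10.4 − 7.5 − 6.2 + 4.3 + 9.2)/10 = 1.3900
Numerator Σ_{t=1}^{8}(x_t−x̄)(x_{t+2}−x̄) = -408.1472
Denominator Σ(x_t−x̄)² = 609.2890
r_2 = -408.1472 / 609.2890 = -0.670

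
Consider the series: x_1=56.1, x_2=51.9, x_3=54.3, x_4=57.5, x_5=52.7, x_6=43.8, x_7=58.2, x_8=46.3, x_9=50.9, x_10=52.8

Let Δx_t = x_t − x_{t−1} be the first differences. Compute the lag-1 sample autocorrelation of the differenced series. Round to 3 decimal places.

First differences Δx: -4.2, 2.4, 3.2, -4.8, -8.9, 14.4, -11.9, 4.6, 1.9
Mean of differences = -0.3667
Numerator Σ(Δx_t−Δx̄)(Δx_{t+1}−Δx̄) = -321.0611
Denominator Σ(Δx_t−Δx̄)² = 508.4200
r_1(Δx) = -321.0611 / 508.4200 = -0.631

-0.631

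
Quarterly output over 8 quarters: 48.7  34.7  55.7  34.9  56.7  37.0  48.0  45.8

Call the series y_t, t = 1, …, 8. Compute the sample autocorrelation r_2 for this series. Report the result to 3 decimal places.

Mean ȳ = (48.7 + 34.7 + 55.7 + 34.9 + 56.7 + 37.0 + 48.0 + 45.8)/8 = 45.1875
Numerator Σ_{t=1}^{6}(y_t−ȳ)(y_{t+2}−ȳ) = 377.4334
Denominator Σ(y_t−ȳ)² = 546.5288
r_2 = 377.4334 / 546.5288 = 0.691

0.691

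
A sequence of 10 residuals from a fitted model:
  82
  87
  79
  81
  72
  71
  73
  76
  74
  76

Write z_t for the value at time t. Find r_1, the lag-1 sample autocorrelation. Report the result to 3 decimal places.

Mean z̄ = (82 + 87 + 79 + 81 + 72 + 71 + 73 + 76 + 74 + 76)/10 = 77.1000
Numerator Σ_{t=1}^{9}(z_t−z̄)(z_{t+1}−z̄) = 122.2900
Denominator Σ(z_t−z̄)² = 232.9000
r_1 = 122.2900 / 232.9000 = 0.525

0.525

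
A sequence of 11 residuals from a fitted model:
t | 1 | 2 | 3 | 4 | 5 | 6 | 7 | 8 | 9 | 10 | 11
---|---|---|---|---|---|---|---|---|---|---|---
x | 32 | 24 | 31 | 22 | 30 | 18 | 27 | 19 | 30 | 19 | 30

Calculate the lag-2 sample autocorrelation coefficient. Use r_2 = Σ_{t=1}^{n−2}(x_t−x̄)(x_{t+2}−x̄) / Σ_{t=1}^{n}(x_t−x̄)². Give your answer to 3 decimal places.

Mean x̄ = (32 + 24 + 31 + 22 + 30 + 18 + 27 + 19 + 30 + 19 + 30)/11 = 25.6364
Numerator Σ_{t=1}^{9}(x_t−x̄)(x_{t+2}−x̄) = 216.9174
Denominator Σ(x_t−x̄)² = 290.5455
r_2 = 216.9174 / 290.5455 = 0.747

0.747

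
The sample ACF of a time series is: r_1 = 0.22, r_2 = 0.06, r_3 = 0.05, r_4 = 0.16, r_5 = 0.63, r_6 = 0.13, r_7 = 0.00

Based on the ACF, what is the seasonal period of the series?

The largest autocorrelation is r_5 = 0.63; the remaining lags stay at or below 0.22. The elevated value at lag 1 (0.22), dropping to 0.06 at lag 2, reflects decaying short-term dependence rather than seasonality.
The dominant spike at lag 5 indicates a seasonal period of 5.

5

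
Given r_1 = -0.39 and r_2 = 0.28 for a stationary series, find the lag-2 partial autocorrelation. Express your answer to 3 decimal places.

φ_{22} = (r_2 − r_1²) / (1 − r_1²)
r_1² = (-0.39)² = 0.1521
Numerator = 0.28 − 0.1521 = 0.1279; denominator = 1 − 0.1521 = 0.8479
φ_{22} = 0.1279 / 0.8479 = 0.151

0.151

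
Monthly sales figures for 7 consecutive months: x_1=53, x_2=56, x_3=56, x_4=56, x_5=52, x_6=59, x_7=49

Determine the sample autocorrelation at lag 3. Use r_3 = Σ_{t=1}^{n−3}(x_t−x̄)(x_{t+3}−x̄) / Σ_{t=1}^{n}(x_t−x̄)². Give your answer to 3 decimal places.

Mean x̄ = (53 + 56 + 56 + 56 + 52 + 59 + 49)/7 = 54.4286
Numerator Σ_{t=1}^{4}(x_t−x̄)(x_{t+3}−x̄) = -7.4082
Denominator Σ(x_t−x̄)² = 65.7143
r_3 = -7.4082 / 65.7143 = -0.113

-0.113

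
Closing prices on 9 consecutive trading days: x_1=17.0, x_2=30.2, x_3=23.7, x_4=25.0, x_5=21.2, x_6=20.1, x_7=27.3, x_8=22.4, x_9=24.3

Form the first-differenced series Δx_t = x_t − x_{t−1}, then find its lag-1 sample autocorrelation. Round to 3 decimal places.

-0.461

First differences Δx: 13.2, -6.5, 1.3, -3.8, -1.1, 7.2, -4.9, 1.9
Mean of differences = 0.9125
Numerator Σ(Δx_t−Δx̄)(Δx_{t+1}−Δx̄) = -141.2352
Denominator Σ(Δx_t−Δx̄)² = 306.6288
r_1(Δx) = -141.2352 / 306.6288 = -0.461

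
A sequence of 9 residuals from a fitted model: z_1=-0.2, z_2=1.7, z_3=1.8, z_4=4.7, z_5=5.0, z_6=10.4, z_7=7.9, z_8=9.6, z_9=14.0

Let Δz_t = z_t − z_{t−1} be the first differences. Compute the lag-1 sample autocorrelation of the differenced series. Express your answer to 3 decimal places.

-0.549

First differences Δz: 1.9, 0.1, 2.9, 0.3, 5.4, -2.5, 1.7, 4.4
Mean of differences = 1.7750
Numerator Σ(Δz_t−Δz̄)(Δz_{t+1}−Δz̄) = -24.4731
Denominator Σ(Δz_t−Δz̄)² = 44.5750
r_1(Δz) = -24.4731 / 44.5750 = -0.549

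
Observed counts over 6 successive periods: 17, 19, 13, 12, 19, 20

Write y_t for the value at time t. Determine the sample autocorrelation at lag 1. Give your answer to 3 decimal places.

Mean ȳ = (17 + 19 + 13 + 12 + 19 + 20)/6 = 16.6667
Σ(y_t−ȳ)(y_{t+1}−ȳ) = (0.7778) + (-8.5556) + (17.1111) + (-10.8889) + (7.7778) = 6.2222
Denominator Σ(y_t−ȳ)² = 57.3333
r_1 = 6.2222 / 57.3333 = 0.109

0.109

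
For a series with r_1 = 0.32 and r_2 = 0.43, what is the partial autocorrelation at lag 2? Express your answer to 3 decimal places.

0.365

φ_{22} = (r_2 − r_1²) / (1 − r_1²)
r_1² = (0.32)² = 0.1024
Numerator = 0.43 − 0.1024 = 0.3276; denominator = 1 − 0.1024 = 0.8976
φ_{22} = 0.3276 / 0.8976 = 0.365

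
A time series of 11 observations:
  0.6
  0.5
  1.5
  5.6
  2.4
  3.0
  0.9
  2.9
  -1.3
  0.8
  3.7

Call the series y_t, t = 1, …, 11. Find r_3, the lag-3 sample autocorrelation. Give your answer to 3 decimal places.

Mean ȳ = (0.6 + 0.5 + 1.5 + 5.6 + 2.4 + 3.0 + 0.9 + 2.9 − 1.3 + 0.8 + 3.7)/11 = 1.8727
Numerator Σ_{t=1}^{8}(y_t−ȳ)(y_{t+3}−ȳ) = -9.6277
Denominator Σ(y_t−ȳ)² = 35.6418
r_3 = -9.6277 / 35.6418 = -0.270

-0.270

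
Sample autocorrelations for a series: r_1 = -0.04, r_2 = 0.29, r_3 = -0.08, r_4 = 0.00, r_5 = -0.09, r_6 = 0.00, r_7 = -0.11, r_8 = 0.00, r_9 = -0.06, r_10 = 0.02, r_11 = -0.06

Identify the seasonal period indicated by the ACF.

The largest autocorrelation is r_2 = 0.29; the remaining lags stay at or below 0.02.
The dominant spike at lag 2 indicates a seasonal period of 2.

2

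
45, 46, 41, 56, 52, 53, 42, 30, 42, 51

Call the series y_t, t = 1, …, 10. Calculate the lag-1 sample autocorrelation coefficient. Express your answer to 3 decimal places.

Mean ȳ = (45 + 46 + 41 + 56 + 52 + 53 + 42 + 30 + 42 + 51)/10 = 45.8000
Numerator Σ_{t=1}^{9}(y_t−ȳ)(y_{t+1}−ȳ) = 130.7600
Denominator Σ(y_t−ȳ)² = 523.6000
r_1 = 130.7600 / 523.6000 = 0.250

0.250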